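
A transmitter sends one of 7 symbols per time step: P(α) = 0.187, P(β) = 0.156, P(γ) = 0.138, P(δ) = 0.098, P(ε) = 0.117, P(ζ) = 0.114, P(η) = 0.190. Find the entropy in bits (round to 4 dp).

H = −Σ pᵢ log₂ pᵢ.
−0.187·log₂(0.187) = 0.4523
−0.156·log₂(0.156) = 0.4181
−0.138·log₂(0.138) = 0.3943
−0.098·log₂(0.098) = 0.3284
−0.117·log₂(0.117) = 0.3622
−0.114·log₂(0.114) = 0.3571
−0.190·log₂(0.190) = 0.4552
Sum ≈ 2.7677 → 2.7677 bits.

2.7677 bits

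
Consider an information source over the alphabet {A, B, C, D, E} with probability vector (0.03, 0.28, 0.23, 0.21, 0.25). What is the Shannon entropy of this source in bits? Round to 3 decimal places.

2.126 bits

H = −Σ pᵢ log₂ pᵢ.
−0.03·log₂(0.03) = 0.1518
−0.28·log₂(0.28) = 0.5142
−0.23·log₂(0.23) = 0.4877
−0.21·log₂(0.21) = 0.4728
−0.25·log₂(0.25) = 0.5000
Sum ≈ 2.1265 → 2.126 bits.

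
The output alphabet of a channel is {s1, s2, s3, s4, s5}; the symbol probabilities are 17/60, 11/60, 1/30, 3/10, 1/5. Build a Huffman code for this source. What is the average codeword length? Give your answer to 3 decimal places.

Repeatedly combine the two least-probable nodes; the expected code length is the sum of the merged weights.
merge 1/30 + 11/60 → 13/60
merge 1/5 + 13/60 → 5/12
merge 17/60 + 3/10 → 7/12
merge 5/12 + 7/12 → 1
L = 13/60 + 5/12 + 7/12 + 1 = 133/60 ≈ 2.217 bits/symbol.

2.217 bits/symbol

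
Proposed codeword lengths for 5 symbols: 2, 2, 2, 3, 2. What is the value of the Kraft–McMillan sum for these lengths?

With common denominator 2^3 = 8: Σ 2^(−ℓᵢ) = 2/8 + 2/8 + 2/8 + 1/8 + 2/8 = 9/8 = 1.125.

1.125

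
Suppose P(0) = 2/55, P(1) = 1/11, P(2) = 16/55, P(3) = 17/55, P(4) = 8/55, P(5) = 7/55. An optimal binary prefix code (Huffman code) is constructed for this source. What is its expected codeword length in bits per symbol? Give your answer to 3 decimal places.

Repeatedly combine the two least-probable nodes; the expected code length is the sum of the merged weights.
merge 2/55 + 1/11 → 7/55
merge 7/55 + 7/55 → 14/55
merge 8/55 + 14/55 → 2/5
merge 16/55 + 17/55 → 3/5
merge 2/5 + 3/5 → 1
L = 7/55 + 14/55 + 2/5 + 3/5 + 1 = 131/55 ≈ 2.382 bits/symbol.

2.382 bits/symbol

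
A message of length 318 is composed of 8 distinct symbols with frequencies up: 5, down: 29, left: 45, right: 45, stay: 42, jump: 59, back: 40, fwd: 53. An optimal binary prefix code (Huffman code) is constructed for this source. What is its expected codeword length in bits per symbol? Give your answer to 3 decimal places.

2.921 bits/symbol

Probabilities are the counts divided by 318.
Repeatedly combine the two least-probable nodes; the expected code length is the sum of the merged weights.
merge 5/318 + 29/318 → 17/159
merge 17/159 + 20/159 → 37/159
merge 7/53 + 15/106 → 29/106
merge 15/106 + 1/6 → 49/159
merge 59/318 + 37/159 → 133/318
merge 29/106 + 49/159 → 185/318
merge 133/318 + 185/318 → 1
L = 17/159 + 37/159 + 29/106 + 49/159 + 133/318 + 185/318 + 1 = 929/318 ≈ 2.921 bits/symbol.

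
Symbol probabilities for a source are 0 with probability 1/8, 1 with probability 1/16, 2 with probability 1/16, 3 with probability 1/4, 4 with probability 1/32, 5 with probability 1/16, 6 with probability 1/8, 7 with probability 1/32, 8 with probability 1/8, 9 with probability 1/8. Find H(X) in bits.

3.0625 bits

Each probability is a power of 1/2, so log₂(1/p) is an integer.
H = Σ p·log₂(1/p) = 1/8·3 + 1/16·4 + 1/16·4 + 1/4·2 + 1/32·5 + 1/16·4 + 1/8·3 + 1/32·5 + 1/8·3 + 1/8·3 = 3.0625 bits.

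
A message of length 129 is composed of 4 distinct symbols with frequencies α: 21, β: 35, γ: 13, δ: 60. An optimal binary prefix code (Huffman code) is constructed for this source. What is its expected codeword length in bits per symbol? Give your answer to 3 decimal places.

1.798 bits/symbol

Probabilities are the counts divided by 129.
Repeatedly combine the two least-probable nodes; the expected code length is the sum of the merged weights.
merge 13/129 + 7/43 → 34/129
merge 34/129 + 35/129 → 23/43
merge 20/43 + 23/43 → 1
L = 34/129 + 23/43 + 1 = 232/129 ≈ 1.798 bits/symbol.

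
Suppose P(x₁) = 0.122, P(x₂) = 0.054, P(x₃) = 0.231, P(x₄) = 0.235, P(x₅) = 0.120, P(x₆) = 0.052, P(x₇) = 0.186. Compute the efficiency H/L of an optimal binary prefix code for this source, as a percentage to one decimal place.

Entropy H = −Σ p log₂ p ≈ 2.6172 bits.
Huffman merges: 13/250+27/500→53/500; 53/500+3/25→113/500; 61/500+93/500→77/250; 113/500+231/1000→457/1000; 47/200+77/250→543/1000; 457/1000+543/1000→1. L = 66/25 ≈ 2.6400.
Efficiency = H/L = 2.6172/2.6400 = 99.1%.

99.1%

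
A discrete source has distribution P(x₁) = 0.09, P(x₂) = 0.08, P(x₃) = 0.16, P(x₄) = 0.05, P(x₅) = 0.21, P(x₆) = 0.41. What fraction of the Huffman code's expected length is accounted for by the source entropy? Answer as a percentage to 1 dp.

Entropy H = −Σ p log₂ p ≈ 2.2435 bits.
Huffman merges: 1/20+2/25→13/100; 9/100+13/100→11/50; 4/25+21/100→37/100; 11/50+37/100→59/100; 41/100+59/100→1. L = 231/100 ≈ 2.3100.
Efficiency = H/L = 2.2435/2.3100 = 97.1%.

97.1%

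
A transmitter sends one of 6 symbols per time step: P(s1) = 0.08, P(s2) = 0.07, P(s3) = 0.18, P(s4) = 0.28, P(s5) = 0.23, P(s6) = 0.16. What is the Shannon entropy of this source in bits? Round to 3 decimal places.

2.430 bits

H = −Σ pᵢ log₂ pᵢ.
−0.08·log₂(0.08) = 0.2915
−0.07·log₂(0.07) = 0.2686
−0.18·log₂(0.18) = 0.4453
−0.28·log₂(0.28) = 0.5142
−0.23·log₂(0.23) = 0.4877
−0.16·log₂(0.16) = 0.4230
Sum ≈ 2.4303 → 2.430 bits.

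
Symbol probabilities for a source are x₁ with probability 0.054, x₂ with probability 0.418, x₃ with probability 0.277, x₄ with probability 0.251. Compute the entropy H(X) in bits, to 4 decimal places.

1.7670 bits

H = −Σ pᵢ log₂ pᵢ.
−0.054·log₂(0.054) = 0.2274
−0.418·log₂(0.418) = 0.5260
−0.277·log₂(0.277) = 0.5130
−0.251·log₂(0.251) = 0.5006
Sum ≈ 1.7670 → 1.7670 bits.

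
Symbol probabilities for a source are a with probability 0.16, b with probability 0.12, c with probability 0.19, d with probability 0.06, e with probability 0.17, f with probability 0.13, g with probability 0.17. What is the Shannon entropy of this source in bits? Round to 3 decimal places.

H = −Σ pᵢ log₂ pᵢ.
−0.16·log₂(0.16) = 0.4230
−0.12·log₂(0.12) = 0.3671
−0.19·log₂(0.19) = 0.4552
−0.06·log₂(0.06) = 0.2435
−0.17·log₂(0.17) = 0.4346
−0.13·log₂(0.13) = 0.3826
−0.17·log₂(0.17) = 0.4346
Sum ≈ 2.7407 → 2.741 bits.

2.741 bits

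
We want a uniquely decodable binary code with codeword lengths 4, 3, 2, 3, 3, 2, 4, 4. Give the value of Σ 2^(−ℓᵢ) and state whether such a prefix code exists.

With common denominator 2^4 = 16: Σ 2^(−ℓᵢ) = 1/16 + 2/16 + 4/16 + 2/16 + 2/16 + 4/16 + 1/16 + 1/16 = 17/16 = 1.0625.
Kraft's inequality requires Σ ≤ 1; here Σ = 1.0625 > 1, so no such prefix code exists.

1.0625; no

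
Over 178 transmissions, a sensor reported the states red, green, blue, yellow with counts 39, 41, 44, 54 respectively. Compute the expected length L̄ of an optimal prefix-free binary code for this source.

2 bits/symbol

Probabilities are the counts divided by 178.
Repeatedly combine the two least-probable nodes; the expected code length is the sum of the merged weights.
merge 39/178 + 41/178 → 40/89
merge 22/89 + 27/89 → 49/89
merge 40/89 + 49/89 → 1
L = 40/89 + 49/89 + 1 = 2 bits/symbol.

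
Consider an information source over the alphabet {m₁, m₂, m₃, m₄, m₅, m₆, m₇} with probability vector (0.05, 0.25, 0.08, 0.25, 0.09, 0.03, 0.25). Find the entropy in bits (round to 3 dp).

H = −Σ pᵢ log₂ pᵢ.
−0.05·log₂(0.05) = 0.2161
−0.25·log₂(0.25) = 0.5000
−0.08·log₂(0.08) = 0.2915
−0.25·log₂(0.25) = 0.5000
−0.09·log₂(0.09) = 0.3127
−0.03·log₂(0.03) = 0.1518
−0.25·log₂(0.25) = 0.5000
Sum ≈ 2.4720 → 2.472 bits.

2.472 bits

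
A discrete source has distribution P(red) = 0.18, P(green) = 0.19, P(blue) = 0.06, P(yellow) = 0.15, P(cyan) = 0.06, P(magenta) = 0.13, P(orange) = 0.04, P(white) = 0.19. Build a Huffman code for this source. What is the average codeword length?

Repeatedly combine the two least-probable nodes; the expected code length is the sum of the merged weights.
merge 1/25 + 3/50 → 1/10
merge 3/50 + 1/10 → 4/25
merge 13/100 + 3/20 → 7/25
merge 4/25 + 9/50 → 17/50
merge 19/100 + 19/100 → 19/50
merge 7/25 + 17/50 → 31/50
merge 19/50 + 31/50 → 1
L = 1/10 + 4/25 + 7/25 + 17/50 + 19/50 + 31/50 + 1 = 72/25 = 2.88 bits/symbol.

2.88 bits/symbol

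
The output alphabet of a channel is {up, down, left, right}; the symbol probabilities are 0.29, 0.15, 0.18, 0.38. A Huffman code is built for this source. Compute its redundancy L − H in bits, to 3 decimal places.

0.046 bits

Entropy H = −Σ p log₂ p ≈ 1.9042 bits.
Huffman merges: 3/20+9/50→33/100; 29/100+33/100→31/50; 19/50+31/50→1. L = 39/20 ≈ 1.9500.
L − H = 1.9500 − 1.9042 = 0.046 bits.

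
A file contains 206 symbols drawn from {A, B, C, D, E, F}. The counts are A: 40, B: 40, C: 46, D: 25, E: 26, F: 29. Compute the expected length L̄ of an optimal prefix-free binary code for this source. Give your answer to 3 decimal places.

Probabilities are the counts divided by 206.
Repeatedly combine the two least-probable nodes; the expected code length is the sum of the merged weights.
merge 25/206 + 13/103 → 51/206
merge 29/206 + 20/103 → 69/206
merge 20/103 + 23/103 → 43/103
merge 51/206 + 69/206 → 60/103
merge 43/103 + 60/103 → 1
L = 51/206 + 69/206 + 43/103 + 60/103 + 1 = 266/103 ≈ 2.583 bits/symbol.

2.583 bits/symbol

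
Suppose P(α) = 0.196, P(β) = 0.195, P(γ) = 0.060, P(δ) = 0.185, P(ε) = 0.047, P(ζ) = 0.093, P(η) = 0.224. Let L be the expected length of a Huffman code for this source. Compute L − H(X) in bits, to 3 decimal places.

Entropy H = −Σ p log₂ p ≈ 2.6241 bits.
Huffman merges: 47/1000+3/50→107/1000; 93/1000+107/1000→1/5; 37/200+39/200→19/50; 49/250+1/5→99/250; 28/125+19/50→151/250; 99/250+151/250→1. L = 2687/1000 ≈ 2.6870.
L − H = 2.6870 − 2.6241 = 0.063 bits.

0.063 bits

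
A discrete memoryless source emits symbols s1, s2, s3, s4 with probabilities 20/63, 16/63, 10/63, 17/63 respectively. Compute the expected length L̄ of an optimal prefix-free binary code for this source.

Repeatedly combine the two least-probable nodes; the expected code length is the sum of the merged weights.
merge 10/63 + 16/63 → 26/63
merge 17/63 + 20/63 → 37/63
merge 26/63 + 37/63 → 1
L = 26/63 + 37/63 + 1 = 2 bits/symbol.

2 bits/symbol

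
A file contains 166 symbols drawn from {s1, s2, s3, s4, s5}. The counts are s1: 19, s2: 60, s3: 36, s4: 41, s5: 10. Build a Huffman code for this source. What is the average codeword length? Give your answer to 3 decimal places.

Probabilities are the counts divided by 166.
Repeatedly combine the two least-probable nodes; the expected code length is the sum of the merged weights.
merge 5/83 + 19/166 → 29/166
merge 29/166 + 18/83 → 65/166
merge 41/166 + 30/83 → 101/166
merge 65/166 + 101/166 → 1
L = 29/166 + 65/166 + 101/166 + 1 = 361/166 ≈ 2.175 bits/symbol.

2.175 bits/symbol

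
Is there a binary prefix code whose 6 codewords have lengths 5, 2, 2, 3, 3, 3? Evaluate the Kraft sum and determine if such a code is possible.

With common denominator 2^5 = 32: Σ 2^(−ℓᵢ) = 1/32 + 8/32 + 8/32 + 4/32 + 4/32 + 4/32 = 29/32 = 0.90625.
Kraft's inequality requires Σ ≤ 1; here Σ = 0.90625 ≤ 1, so such a prefix code exists.

0.90625; yes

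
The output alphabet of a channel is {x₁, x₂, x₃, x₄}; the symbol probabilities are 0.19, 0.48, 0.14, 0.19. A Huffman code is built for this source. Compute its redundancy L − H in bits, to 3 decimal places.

0.034 bits

Entropy H = −Σ p log₂ p ≈ 1.8158 bits.
Huffman merges: 7/50+19/100→33/100; 19/100+33/100→13/25; 12/25+13/25→1. L = 37/20 ≈ 1.8500.
L − H = 1.8500 − 1.8158 = 0.034 bits.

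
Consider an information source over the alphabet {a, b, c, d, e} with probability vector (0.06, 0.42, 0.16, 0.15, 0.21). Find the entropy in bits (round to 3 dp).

H = −Σ pᵢ log₂ pᵢ.
−0.06·log₂(0.06) = 0.2435
−0.42·log₂(0.42) = 0.5256
−0.16·log₂(0.16) = 0.4230
−0.15·log₂(0.15) = 0.4105
−0.21·log₂(0.21) = 0.4728
Sum ≈ 2.0756 → 2.076 bits.

2.076 bits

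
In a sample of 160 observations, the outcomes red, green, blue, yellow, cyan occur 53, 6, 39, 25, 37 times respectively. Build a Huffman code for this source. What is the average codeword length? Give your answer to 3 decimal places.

Probabilities are the counts divided by 160.
Repeatedly combine the two least-probable nodes; the expected code length is the sum of the merged weights.
merge 3/80 + 5/32 → 31/160
merge 31/160 + 37/160 → 17/40
merge 39/160 + 53/160 → 23/40
merge 17/40 + 23/40 → 1
L = 31/160 + 17/40 + 23/40 + 1 = 351/160 ≈ 2.194 bits/symbol.

2.194 bits/symbol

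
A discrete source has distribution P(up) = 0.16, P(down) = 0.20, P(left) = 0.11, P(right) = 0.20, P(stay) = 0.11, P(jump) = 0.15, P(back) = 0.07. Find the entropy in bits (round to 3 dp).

2.731 bits

H = −Σ pᵢ log₂ pᵢ.
−0.16·log₂(0.16) = 0.4230
−0.20·log₂(0.20) = 0.4644
−0.11·log₂(0.11) = 0.3503
−0.20·log₂(0.20) = 0.4644
−0.11·log₂(0.11) = 0.3503
−0.15·log₂(0.15) = 0.4105
−0.07·log₂(0.07) = 0.2686
Sum ≈ 2.7315 → 2.731 bits.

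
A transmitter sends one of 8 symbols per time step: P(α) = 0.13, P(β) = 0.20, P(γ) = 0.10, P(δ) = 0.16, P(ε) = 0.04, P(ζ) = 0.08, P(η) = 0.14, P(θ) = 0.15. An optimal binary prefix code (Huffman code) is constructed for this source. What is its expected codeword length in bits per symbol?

2.92 bits/symbol

Repeatedly combine the two least-probable nodes; the expected code length is the sum of the merged weights.
merge 1/25 + 2/25 → 3/25
merge 1/10 + 3/25 → 11/50
merge 13/100 + 7/50 → 27/100
merge 3/20 + 4/25 → 31/100
merge 1/5 + 11/50 → 21/50
merge 27/100 + 31/100 → 29/50
merge 21/50 + 29/50 → 1
L = 3/25 + 11/50 + 27/100 + 31/100 + 21/50 + 29/50 + 1 = 73/25 = 2.92 bits/symbol.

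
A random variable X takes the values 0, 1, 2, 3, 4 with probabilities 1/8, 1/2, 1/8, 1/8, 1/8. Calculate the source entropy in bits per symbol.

2 bits

Each probability is a power of 1/2, so log₂(1/p) is an integer.
H = Σ p·log₂(1/p) = 1/8·3 + 1/2·1 + 1/8·3 + 1/8·3 + 1/8·3 = 2 bits.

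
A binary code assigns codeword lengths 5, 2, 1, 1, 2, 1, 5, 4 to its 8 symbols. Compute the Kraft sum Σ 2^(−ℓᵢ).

2.125

With common denominator 2^5 = 32: Σ 2^(−ℓᵢ) = 1/32 + 8/32 + 16/32 + 16/32 + 8/32 + 16/32 + 1/32 + 2/32 = 68/32 = 2.125.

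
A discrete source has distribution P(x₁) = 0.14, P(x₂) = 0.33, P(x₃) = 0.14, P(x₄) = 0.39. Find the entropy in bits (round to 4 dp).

1.8518 bits

H = −Σ pᵢ log₂ pᵢ.
−0.14·log₂(0.14) = 0.3971
−0.33·log₂(0.33) = 0.5278
−0.14·log₂(0.14) = 0.3971
−0.39·log₂(0.39) = 0.5298
Sum ≈ 1.8518 → 1.8518 bits.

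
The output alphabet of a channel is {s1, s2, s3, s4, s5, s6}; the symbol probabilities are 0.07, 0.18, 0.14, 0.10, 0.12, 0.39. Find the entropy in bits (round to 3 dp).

H = −Σ pᵢ log₂ pᵢ.
−0.07·log₂(0.07) = 0.2686
−0.18·log₂(0.18) = 0.4453
−0.14·log₂(0.14) = 0.3971
−0.10·log₂(0.10) = 0.3322
−0.12·log₂(0.12) = 0.3671
−0.39·log₂(0.39) = 0.5298
Sum ≈ 2.3400 → 2.340 bits.

2.340 bits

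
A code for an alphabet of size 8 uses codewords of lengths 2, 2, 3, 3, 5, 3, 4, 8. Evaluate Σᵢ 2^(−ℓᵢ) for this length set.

With common denominator 2^8 = 256: Σ 2^(−ℓᵢ) = 64/256 + 64/256 + 32/256 + 32/256 + 8/256 + 32/256 + 16/256 + 1/256 = 249/256 = 0.97265625.

0.97265625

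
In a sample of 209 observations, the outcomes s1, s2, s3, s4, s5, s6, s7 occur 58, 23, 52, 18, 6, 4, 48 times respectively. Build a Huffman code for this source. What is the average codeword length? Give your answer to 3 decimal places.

Probabilities are the counts divided by 209.
Repeatedly combine the two least-probable nodes; the expected code length is the sum of the merged weights.
merge 4/209 + 6/209 → 10/209
merge 10/209 + 18/209 → 28/209
merge 23/209 + 28/209 → 51/209
merge 48/209 + 51/209 → 9/19
merge 52/209 + 58/209 → 10/19
merge 9/19 + 10/19 → 1
L = 10/209 + 28/209 + 51/209 + 9/19 + 10/19 + 1 = 507/209 ≈ 2.426 bits/symbol.

2.426 bits/symbol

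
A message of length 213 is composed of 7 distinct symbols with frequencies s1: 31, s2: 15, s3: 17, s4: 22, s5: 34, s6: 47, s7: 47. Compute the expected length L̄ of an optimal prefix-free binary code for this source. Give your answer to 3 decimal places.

2.709 bits/symbol

Probabilities are the counts divided by 213.
Repeatedly combine the two least-probable nodes; the expected code length is the sum of the merged weights.
merge 5/71 + 17/213 → 32/213
merge 22/213 + 31/213 → 53/213
merge 32/213 + 34/213 → 22/71
merge 47/213 + 47/213 → 94/213
merge 53/213 + 22/71 → 119/213
merge 94/213 + 119/213 → 1
L = 32/213 + 53/213 + 22/71 + 94/213 + 119/213 + 1 = 577/213 ≈ 2.709 bits/symbol.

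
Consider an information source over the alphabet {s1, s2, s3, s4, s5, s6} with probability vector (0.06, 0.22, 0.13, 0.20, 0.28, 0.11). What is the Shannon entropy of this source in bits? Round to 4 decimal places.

H = −Σ pᵢ log₂ pᵢ.
−0.06·log₂(0.06) = 0.2435
−0.22·log₂(0.22) = 0.4806
−0.13·log₂(0.13) = 0.3826
−0.20·log₂(0.20) = 0.4644
−0.28·log₂(0.28) = 0.5142
−0.11·log₂(0.11) = 0.3503
Sum ≈ 2.4356 → 2.4356 bits.

2.4356 bits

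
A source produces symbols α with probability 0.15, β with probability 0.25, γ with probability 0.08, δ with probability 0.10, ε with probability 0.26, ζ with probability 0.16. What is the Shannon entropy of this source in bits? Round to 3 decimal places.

2.463 bits

H = −Σ pᵢ log₂ pᵢ.
−0.15·log₂(0.15) = 0.4105
−0.25·log₂(0.25) = 0.5000
−0.08·log₂(0.08) = 0.2915
−0.10·log₂(0.10) = 0.3322
−0.26·log₂(0.26) = 0.5053
−0.16·log₂(0.16) = 0.4230
Sum ≈ 2.4626 → 2.463 bits.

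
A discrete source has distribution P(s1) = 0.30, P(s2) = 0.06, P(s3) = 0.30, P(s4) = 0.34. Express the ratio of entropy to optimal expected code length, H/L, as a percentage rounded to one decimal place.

Entropy H = −Σ p log₂ p ≈ 1.8149 bits.
Huffman merges: 3/50+3/10→9/25; 3/10+17/50→16/25; 9/25+16/25→1. L = 2 ≈ 2.0000.
Efficiency = H/L = 1.8149/2.0000 = 90.7%.

90.7%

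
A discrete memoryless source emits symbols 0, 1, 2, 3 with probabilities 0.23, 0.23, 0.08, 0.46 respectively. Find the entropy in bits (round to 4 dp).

H = −Σ pᵢ log₂ pᵢ.
−0.23·log₂(0.23) = 0.4877
−0.23·log₂(0.23) = 0.4877
−0.08·log₂(0.08) = 0.2915
−0.46·log₂(0.46) = 0.5153
Sum ≈ 1.7822 → 1.7822 bits.

1.7822 bits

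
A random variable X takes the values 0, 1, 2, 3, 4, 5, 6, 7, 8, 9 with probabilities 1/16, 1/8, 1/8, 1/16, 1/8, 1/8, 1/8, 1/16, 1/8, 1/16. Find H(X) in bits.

3.25 bits

Each probability is a power of 1/2, so log₂(1/p) is an integer.
H = Σ p·log₂(1/p) = 1/16·4 + 1/8·3 + 1/8·3 + 1/16·4 + 1/8·3 + 1/8·3 + 1/8·3 + 1/16·4 + 1/8·3 + 1/16·4 = 3.25 bits.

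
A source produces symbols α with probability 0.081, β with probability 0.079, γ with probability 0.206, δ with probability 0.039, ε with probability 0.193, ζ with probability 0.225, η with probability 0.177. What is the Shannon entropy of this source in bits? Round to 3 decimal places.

H = −Σ pᵢ log₂ pᵢ.
−0.081·log₂(0.081) = 0.2937
−0.079·log₂(0.079) = 0.2893
−0.206·log₂(0.206) = 0.4695
−0.039·log₂(0.039) = 0.1825
−0.193·log₂(0.193) = 0.4581
−0.225·log₂(0.225) = 0.4842
−0.177·log₂(0.177) = 0.4422
Sum ≈ 2.6195 → 2.619 bits.

2.619 bits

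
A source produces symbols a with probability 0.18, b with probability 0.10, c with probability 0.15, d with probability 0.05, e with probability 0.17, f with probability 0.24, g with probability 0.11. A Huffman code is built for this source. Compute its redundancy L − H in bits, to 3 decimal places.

Entropy H = −Σ p log₂ p ≈ 2.6831 bits.
Huffman merges: 1/20+1/10→3/20; 11/100+3/20→13/50; 3/20+17/100→8/25; 9/50+6/25→21/50; 13/50+8/25→29/50; 21/50+29/50→1. L = 273/100 ≈ 2.7300.
L − H = 2.7300 − 2.6831 = 0.047 bits.

0.047 bits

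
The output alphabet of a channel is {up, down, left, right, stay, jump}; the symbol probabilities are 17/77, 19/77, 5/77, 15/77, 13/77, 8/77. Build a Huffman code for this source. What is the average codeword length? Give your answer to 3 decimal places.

2.506 bits/symbol

Repeatedly combine the two least-probable nodes; the expected code length is the sum of the merged weights.
merge 5/77 + 8/77 → 13/77
merge 13/77 + 13/77 → 26/77
merge 15/77 + 17/77 → 32/77
merge 19/77 + 26/77 → 45/77
merge 32/77 + 45/77 → 1
L = 13/77 + 26/77 + 32/77 + 45/77 + 1 = 193/77 ≈ 2.506 bits/symbol.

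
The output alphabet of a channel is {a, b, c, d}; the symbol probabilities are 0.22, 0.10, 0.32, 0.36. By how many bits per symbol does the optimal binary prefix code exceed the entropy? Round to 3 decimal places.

0.091 bits

Entropy H = −Σ p log₂ p ≈ 1.8694 bits.
Huffman merges: 1/10+11/50→8/25; 8/25+8/25→16/25; 9/25+16/25→1. L = 49/25 ≈ 1.9600.
L − H = 1.9600 − 1.8694 = 0.091 bits.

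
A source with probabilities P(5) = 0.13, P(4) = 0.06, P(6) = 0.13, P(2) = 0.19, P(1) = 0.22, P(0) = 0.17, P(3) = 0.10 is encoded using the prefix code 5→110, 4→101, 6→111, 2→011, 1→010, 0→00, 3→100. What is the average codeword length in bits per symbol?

2.83 bits/symbol

L̄ = Σ pᵢ·ℓᵢ = 0.13·3 + 0.06·3 + 0.13·3 + 0.19·3 + 0.22·3 + 0.17·2 + 0.10·3 = 2.83 bits/symbol.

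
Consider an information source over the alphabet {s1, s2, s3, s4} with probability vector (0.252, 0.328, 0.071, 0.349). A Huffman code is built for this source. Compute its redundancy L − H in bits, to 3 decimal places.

Entropy H = −Σ p log₂ p ≈ 1.8296 bits.
Huffman merges: 71/1000+63/250→323/1000; 323/1000+41/125→651/1000; 349/1000+651/1000→1. L = 987/500 ≈ 1.9740.
L − H = 1.9740 − 1.8296 = 0.144 bits.

0.144 bits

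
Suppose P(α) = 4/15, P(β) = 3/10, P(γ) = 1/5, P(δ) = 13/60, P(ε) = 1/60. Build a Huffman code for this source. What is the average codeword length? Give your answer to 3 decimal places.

Repeatedly combine the two least-probable nodes; the expected code length is the sum of the merged weights.
merge 1/60 + 1/5 → 13/60
merge 13/60 + 13/60 → 13/30
merge 4/15 + 3/10 → 17/30
merge 13/30 + 17/30 → 1
L = 13/60 + 13/30 + 17/30 + 1 = 133/60 ≈ 2.217 bits/symbol.

2.217 bits/symbol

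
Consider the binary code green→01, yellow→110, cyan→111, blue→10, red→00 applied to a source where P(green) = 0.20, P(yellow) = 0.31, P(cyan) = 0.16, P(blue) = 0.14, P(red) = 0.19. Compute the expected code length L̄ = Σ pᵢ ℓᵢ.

2.47 bits/symbol

L̄ = Σ pᵢ·ℓᵢ = 0.20·2 + 0.31·3 + 0.16·3 + 0.14·2 + 0.19·2 = 2.47 bits/symbol.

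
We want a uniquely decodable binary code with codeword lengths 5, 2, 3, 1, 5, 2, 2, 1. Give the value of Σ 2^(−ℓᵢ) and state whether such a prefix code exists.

1.9375; no

With common denominator 2^5 = 32: Σ 2^(−ℓᵢ) = 1/32 + 8/32 + 4/32 + 16/32 + 1/32 + 8/32 + 8/32 + 16/32 = 62/32 = 1.9375.
Kraft's inequality requires Σ ≤ 1; here Σ = 1.9375 > 1, so no such prefix code exists.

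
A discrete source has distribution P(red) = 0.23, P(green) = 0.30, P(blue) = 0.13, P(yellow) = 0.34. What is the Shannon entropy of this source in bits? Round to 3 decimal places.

H = −Σ pᵢ log₂ pᵢ.
−0.23·log₂(0.23) = 0.4877
−0.30·log₂(0.30) = 0.5211
−0.13·log₂(0.13) = 0.3826
−0.34·log₂(0.34) = 0.5292
Sum ≈ 1.9206 → 1.921 bits.

1.921 bits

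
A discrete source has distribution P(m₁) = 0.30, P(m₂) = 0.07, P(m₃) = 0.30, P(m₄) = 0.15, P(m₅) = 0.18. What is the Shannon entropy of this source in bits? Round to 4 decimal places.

2.1666 bits

H = −Σ pᵢ log₂ pᵢ.
−0.30·log₂(0.30) = 0.5211
−0.07·log₂(0.07) = 0.2686
−0.30·log₂(0.30) = 0.5211
−0.15·log₂(0.15) = 0.4105
−0.18·log₂(0.18) = 0.4453
Sum ≈ 2.1666 → 2.1666 bits.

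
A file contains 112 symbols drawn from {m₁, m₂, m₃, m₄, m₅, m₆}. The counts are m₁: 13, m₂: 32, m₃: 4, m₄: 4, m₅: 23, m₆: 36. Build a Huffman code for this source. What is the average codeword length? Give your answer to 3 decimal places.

Probabilities are the counts divided by 112.
Repeatedly combine the two least-probable nodes; the expected code length is the sum of the merged weights.
merge 1/28 + 1/28 → 1/14
merge 1/14 + 13/112 → 3/16
merge 3/16 + 23/112 → 11/28
merge 2/7 + 9/28 → 17/28
merge 11/28 + 17/28 → 1
L = 1/14 + 3/16 + 11/28 + 17/28 + 1 = 253/112 ≈ 2.259 bits/symbol.

2.259 bits/symbol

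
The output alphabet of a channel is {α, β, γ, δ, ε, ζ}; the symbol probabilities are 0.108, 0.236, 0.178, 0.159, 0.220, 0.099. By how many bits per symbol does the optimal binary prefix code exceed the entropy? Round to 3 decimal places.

0.030 bits

Entropy H = −Σ p log₂ p ≈ 2.5143 bits.
Huffman merges: 99/1000+27/250→207/1000; 159/1000+89/500→337/1000; 207/1000+11/50→427/1000; 59/250+337/1000→573/1000; 427/1000+573/1000→1. L = 318/125 ≈ 2.5440.
L − H = 2.5440 − 2.5143 = 0.030 bits.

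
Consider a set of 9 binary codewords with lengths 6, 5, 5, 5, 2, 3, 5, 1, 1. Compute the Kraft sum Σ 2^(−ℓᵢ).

1.515625

With common denominator 2^6 = 64: Σ 2^(−ℓᵢ) = 1/64 + 2/64 + 2/64 + 2/64 + 16/64 + 8/64 + 2/64 + 32/64 + 32/64 = 97/64 = 1.515625.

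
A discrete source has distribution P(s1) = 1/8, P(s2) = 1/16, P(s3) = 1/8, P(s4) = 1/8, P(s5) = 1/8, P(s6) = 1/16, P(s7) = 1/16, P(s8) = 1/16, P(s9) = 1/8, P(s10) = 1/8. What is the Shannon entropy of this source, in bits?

Each probability is a power of 1/2, so log₂(1/p) is an integer.
H = Σ p·log₂(1/p) = 1/8·3 + 1/16·4 + 1/8·3 + 1/8·3 + 1/8·3 + 1/16·4 + 1/16·4 + 1/16·4 + 1/8·3 + 1/8·3 = 3.25 bits.

3.25 bits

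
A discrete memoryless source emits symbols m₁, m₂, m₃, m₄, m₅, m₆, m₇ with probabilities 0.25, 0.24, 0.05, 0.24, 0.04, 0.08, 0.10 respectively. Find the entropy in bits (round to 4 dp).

2.5138 bits

H = −Σ pᵢ log₂ pᵢ.
−0.25·log₂(0.25) = 0.5000
−0.24·log₂(0.24) = 0.4941
−0.05·log₂(0.05) = 0.2161
−0.24·log₂(0.24) = 0.4941
−0.04·log₂(0.04) = 0.1858
−0.08·log₂(0.08) = 0.2915
−0.10·log₂(0.10) = 0.3322
Sum ≈ 2.5138 → 2.5138 bits.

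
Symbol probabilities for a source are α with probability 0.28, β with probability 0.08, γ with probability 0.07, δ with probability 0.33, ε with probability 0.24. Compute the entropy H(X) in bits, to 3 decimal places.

H = −Σ pᵢ log₂ pᵢ.
−0.28·log₂(0.28) = 0.5142
−0.08·log₂(0.08) = 0.2915
−0.07·log₂(0.07) = 0.2686
−0.33·log₂(0.33) = 0.5278
−0.24·log₂(0.24) = 0.4941
Sum ≈ 2.0962 → 2.096 bits.

2.096 bits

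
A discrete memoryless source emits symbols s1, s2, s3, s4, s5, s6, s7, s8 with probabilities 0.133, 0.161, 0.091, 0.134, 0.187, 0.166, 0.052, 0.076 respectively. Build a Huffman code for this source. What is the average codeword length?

Repeatedly combine the two least-probable nodes; the expected code length is the sum of the merged weights.
merge 13/250 + 19/250 → 16/125
merge 91/1000 + 16/125 → 219/1000
merge 133/1000 + 67/500 → 267/1000
merge 161/1000 + 83/500 → 327/1000
merge 187/1000 + 219/1000 → 203/500
merge 267/1000 + 327/1000 → 297/500
merge 203/500 + 297/500 → 1
L = 16/125 + 219/1000 + 267/1000 + 327/1000 + 203/500 + 297/500 + 1 = 2941/1000 = 2.941 bits/symbol.

2.941 bits/symbol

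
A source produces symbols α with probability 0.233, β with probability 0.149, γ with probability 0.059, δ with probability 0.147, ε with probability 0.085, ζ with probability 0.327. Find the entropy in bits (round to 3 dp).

H = −Σ pᵢ log₂ pᵢ.
−0.233·log₂(0.233) = 0.4897
−0.149·log₂(0.149) = 0.4092
−0.059·log₂(0.059) = 0.2409
−0.147·log₂(0.147) = 0.4066
−0.085·log₂(0.085) = 0.3023
−0.327·log₂(0.327) = 0.5273
Sum ≈ 2.3761 → 2.376 bits.

2.376 bits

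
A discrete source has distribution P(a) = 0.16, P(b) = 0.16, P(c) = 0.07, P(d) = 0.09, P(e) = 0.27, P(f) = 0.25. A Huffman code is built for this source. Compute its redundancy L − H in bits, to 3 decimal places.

Entropy H = −Σ p log₂ p ≈ 2.4373 bits.
Huffman merges: 7/100+9/100→4/25; 4/25+4/25→8/25; 4/25+1/4→41/100; 27/100+8/25→59/100; 41/100+59/100→1. L = 62/25 ≈ 2.4800.
L − H = 2.4800 − 2.4373 = 0.043 bits.

0.043 bits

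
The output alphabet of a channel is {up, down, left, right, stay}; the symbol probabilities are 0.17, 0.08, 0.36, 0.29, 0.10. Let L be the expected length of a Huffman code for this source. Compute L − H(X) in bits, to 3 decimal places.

0.063 bits

Entropy H = −Σ p log₂ p ≈ 2.1068 bits.
Huffman merges: 2/25+1/10→9/50; 17/100+9/50→7/20; 29/100+7/20→16/25; 9/25+16/25→1. L = 217/100 ≈ 2.1700.
L − H = 2.1700 − 2.1068 = 0.063 bits.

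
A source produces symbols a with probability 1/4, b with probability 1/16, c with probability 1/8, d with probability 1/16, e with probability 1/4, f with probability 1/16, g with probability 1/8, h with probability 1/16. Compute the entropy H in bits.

2.75 bits

Each probability is a power of 1/2, so log₂(1/p) is an integer.
H = Σ p·log₂(1/p) = 1/4·2 + 1/16·4 + 1/8·3 + 1/16·4 + 1/4·2 + 1/16·4 + 1/8·3 + 1/16·4 = 2.75 bits.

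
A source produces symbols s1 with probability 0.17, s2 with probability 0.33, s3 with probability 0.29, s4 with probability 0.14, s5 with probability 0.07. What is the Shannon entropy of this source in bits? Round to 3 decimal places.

2.146 bits

H = −Σ pᵢ log₂ pᵢ.
−0.17·log₂(0.17) = 0.4346
−0.33·log₂(0.33) = 0.5278
−0.29·log₂(0.29) = 0.5179
−0.14·log₂(0.14) = 0.3971
−0.07·log₂(0.07) = 0.2686
Sum ≈ 2.1460 → 2.146 bits.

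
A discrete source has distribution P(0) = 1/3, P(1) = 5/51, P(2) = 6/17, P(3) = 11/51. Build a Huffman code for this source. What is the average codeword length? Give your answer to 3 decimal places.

1.961 bits/symbol

Repeatedly combine the two least-probable nodes; the expected code length is the sum of the merged weights.
merge 5/51 + 11/51 → 16/51
merge 16/51 + 1/3 → 11/17
merge 6/17 + 11/17 → 1
L = 16/51 + 11/17 + 1 = 100/51 ≈ 1.961 bits/symbol.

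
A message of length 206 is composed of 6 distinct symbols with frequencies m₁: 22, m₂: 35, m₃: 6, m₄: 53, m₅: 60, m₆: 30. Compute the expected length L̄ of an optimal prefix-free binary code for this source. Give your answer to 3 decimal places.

2.417 bits/symbol

Probabilities are the counts divided by 206.
Repeatedly combine the two least-probable nodes; the expected code length is the sum of the merged weights.
merge 3/103 + 11/103 → 14/103
merge 14/103 + 15/103 → 29/103
merge 35/206 + 53/206 → 44/103
merge 29/103 + 30/103 → 59/103
merge 44/103 + 59/103 → 1
L = 14/103 + 29/103 + 44/103 + 59/103 + 1 = 249/103 ≈ 2.417 bits/symbol.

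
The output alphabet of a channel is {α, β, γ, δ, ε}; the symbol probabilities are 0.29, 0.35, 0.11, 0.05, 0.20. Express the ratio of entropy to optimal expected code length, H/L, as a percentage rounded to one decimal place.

Entropy H = −Σ p log₂ p ≈ 2.0788 bits.
Huffman merges: 1/20+11/100→4/25; 4/25+1/5→9/25; 29/100+7/20→16/25; 9/25+16/25→1. L = 54/25 ≈ 2.1600.
Efficiency = H/L = 2.0788/2.1600 = 96.2%.

96.2%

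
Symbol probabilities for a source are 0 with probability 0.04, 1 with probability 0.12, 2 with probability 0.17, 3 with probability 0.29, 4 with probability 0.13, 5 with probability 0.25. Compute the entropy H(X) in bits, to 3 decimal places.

2.388 bits

H = −Σ pᵢ log₂ pᵢ.
−0.04·log₂(0.04) = 0.1858
−0.12·log₂(0.12) = 0.3671
−0.17·log₂(0.17) = 0.4346
−0.29·log₂(0.29) = 0.5179
−0.13·log₂(0.13) = 0.3826
−0.25·log₂(0.25) = 0.5000
Sum ≈ 2.3880 → 2.388 bits.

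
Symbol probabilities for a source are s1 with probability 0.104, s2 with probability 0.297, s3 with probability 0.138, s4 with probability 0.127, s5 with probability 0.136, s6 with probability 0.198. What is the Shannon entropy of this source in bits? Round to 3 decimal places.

2.486 bits

H = −Σ pᵢ log₂ pᵢ.
−0.104·log₂(0.104) = 0.3396
−0.297·log₂(0.297) = 0.5202
−0.138·log₂(0.138) = 0.3943
−0.127·log₂(0.127) = 0.3781
−0.136·log₂(0.136) = 0.3915
−0.198·log₂(0.198) = 0.4626
Sum ≈ 2.4862 → 2.486 bits.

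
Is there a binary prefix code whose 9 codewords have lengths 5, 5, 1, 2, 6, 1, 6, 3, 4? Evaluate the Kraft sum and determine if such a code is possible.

With common denominator 2^6 = 64: Σ 2^(−ℓᵢ) = 2/64 + 2/64 + 32/64 + 16/64 + 1/64 + 32/64 + 1/64 + 8/64 + 4/64 = 98/64 = 1.53125.
Kraft's inequality requires Σ ≤ 1; here Σ = 1.53125 > 1, so no such prefix code exists.

1.53125; no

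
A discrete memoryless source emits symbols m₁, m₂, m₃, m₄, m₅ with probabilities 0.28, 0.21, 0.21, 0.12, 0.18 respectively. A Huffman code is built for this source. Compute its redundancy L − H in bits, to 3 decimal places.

Entropy H = −Σ p log₂ p ≈ 2.2722 bits.
Huffman merges: 3/25+9/50→3/10; 21/100+21/100→21/50; 7/25+3/10→29/50; 21/50+29/50→1. L = 23/10 ≈ 2.3000.
L − H = 2.3000 − 2.2722 = 0.028 bits.

0.028 bits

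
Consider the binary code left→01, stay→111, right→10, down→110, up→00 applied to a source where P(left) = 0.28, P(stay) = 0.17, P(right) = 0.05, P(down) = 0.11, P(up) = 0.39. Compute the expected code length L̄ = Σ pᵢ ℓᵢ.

L̄ = Σ pᵢ·ℓᵢ = 0.28·2 + 0.17·3 + 0.05·2 + 0.11·3 + 0.39·2 = 2.28 bits/symbol.

2.28 bits/symbol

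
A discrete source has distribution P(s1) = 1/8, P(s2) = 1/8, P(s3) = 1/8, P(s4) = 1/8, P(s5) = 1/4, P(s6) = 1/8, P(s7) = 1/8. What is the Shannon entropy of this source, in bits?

2.75 bits

Each probability is a power of 1/2, so log₂(1/p) is an integer.
H = Σ p·log₂(1/p) = 1/8·3 + 1/8·3 + 1/8·3 + 1/8·3 + 1/4·2 + 1/8·3 + 1/8·3 = 2.75 bits.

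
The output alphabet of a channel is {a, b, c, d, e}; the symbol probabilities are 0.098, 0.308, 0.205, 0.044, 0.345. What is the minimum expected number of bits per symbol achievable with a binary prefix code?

Repeatedly combine the two least-probable nodes; the expected code length is the sum of the merged weights.
merge 11/250 + 49/500 → 71/500
merge 71/500 + 41/200 → 347/1000
merge 77/250 + 69/200 → 653/1000
merge 347/1000 + 653/1000 → 1
L = 71/500 + 347/1000 + 653/1000 + 1 = 1071/500 = 2.142 bits/symbol.

2.142 bits/symbol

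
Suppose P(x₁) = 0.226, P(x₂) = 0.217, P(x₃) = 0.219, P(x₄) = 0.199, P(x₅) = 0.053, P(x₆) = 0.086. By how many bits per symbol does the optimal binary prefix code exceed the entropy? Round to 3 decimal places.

0.041 bits

Entropy H = −Σ p log₂ p ≈ 2.4356 bits.
Huffman merges: 53/1000+43/500→139/1000; 139/1000+199/1000→169/500; 217/1000+219/1000→109/250; 113/500+169/500→141/250; 109/250+141/250→1. L = 2477/1000 ≈ 2.4770.
L − H = 2.4770 − 2.4356 = 0.041 bits.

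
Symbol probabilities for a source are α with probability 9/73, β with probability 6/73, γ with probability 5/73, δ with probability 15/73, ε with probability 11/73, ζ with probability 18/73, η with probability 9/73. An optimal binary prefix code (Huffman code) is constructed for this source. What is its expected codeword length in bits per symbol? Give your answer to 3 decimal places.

2.699 bits/symbol

Repeatedly combine the two least-probable nodes; the expected code length is the sum of the merged weights.
merge 5/73 + 6/73 → 11/73
merge 9/73 + 9/73 → 18/73
merge 11/73 + 11/73 → 22/73
merge 15/73 + 18/73 → 33/73
merge 18/73 + 22/73 → 40/73
merge 33/73 + 40/73 → 1
L = 11/73 + 18/73 + 22/73 + 33/73 + 40/73 + 1 = 197/73 ≈ 2.699 bits/symbol.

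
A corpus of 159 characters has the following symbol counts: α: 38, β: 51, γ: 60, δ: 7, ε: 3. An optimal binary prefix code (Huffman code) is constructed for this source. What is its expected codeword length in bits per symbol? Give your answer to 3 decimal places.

Probabilities are the counts divided by 159.
Repeatedly combine the two least-probable nodes; the expected code length is the sum of the merged weights.
merge 1/53 + 7/159 → 10/159
merge 10/159 + 38/159 → 16/53
merge 16/53 + 17/53 → 33/53
merge 20/53 + 33/53 → 1
L = 10/159 + 16/53 + 33/53 + 1 = 316/159 ≈ 1.987 bits/symbol.

1.987 bits/symbol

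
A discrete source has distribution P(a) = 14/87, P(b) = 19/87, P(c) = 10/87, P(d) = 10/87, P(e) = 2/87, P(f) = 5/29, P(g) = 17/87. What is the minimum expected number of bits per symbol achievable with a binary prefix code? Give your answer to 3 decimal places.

Repeatedly combine the two least-probable nodes; the expected code length is the sum of the merged weights.
merge 2/87 + 10/87 → 4/29
merge 10/87 + 4/29 → 22/87
merge 14/87 + 5/29 → 1/3
merge 17/87 + 19/87 → 12/29
merge 22/87 + 1/3 → 17/29
merge 12/29 + 17/29 → 1
L = 4/29 + 22/87 + 1/3 + 12/29 + 17/29 + 1 = 79/29 ≈ 2.724 bits/symbol.

2.724 bits/symbol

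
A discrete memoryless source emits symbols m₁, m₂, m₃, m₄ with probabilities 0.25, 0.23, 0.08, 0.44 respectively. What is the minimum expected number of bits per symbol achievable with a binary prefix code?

1.87 bits/symbol

Repeatedly combine the two least-probable nodes; the expected code length is the sum of the merged weights.
merge 2/25 + 23/100 → 31/100
merge 1/4 + 31/100 → 14/25
merge 11/25 + 14/25 → 1
L = 31/100 + 14/25 + 1 = 187/100 = 1.87 bits/symbol.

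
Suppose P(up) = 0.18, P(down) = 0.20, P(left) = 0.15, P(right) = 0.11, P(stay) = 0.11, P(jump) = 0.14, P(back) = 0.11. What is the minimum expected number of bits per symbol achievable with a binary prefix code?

Repeatedly combine the two least-probable nodes; the expected code length is the sum of the merged weights.
merge 11/100 + 11/100 → 11/50
merge 11/100 + 7/50 → 1/4
merge 3/20 + 9/50 → 33/100
merge 1/5 + 11/50 → 21/50
merge 1/4 + 33/100 → 29/50
merge 21/50 + 29/50 → 1
L = 11/50 + 1/4 + 33/100 + 21/50 + 29/50 + 1 = 14/5 = 2.8 bits/symbol.

2.8 bits/symbol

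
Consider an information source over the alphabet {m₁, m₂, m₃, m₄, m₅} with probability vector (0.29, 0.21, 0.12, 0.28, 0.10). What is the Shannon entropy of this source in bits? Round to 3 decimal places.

H = −Σ pᵢ log₂ pᵢ.
−0.29·log₂(0.29) = 0.5179
−0.21·log₂(0.21) = 0.4728
−0.12·log₂(0.12) = 0.3671
−0.28·log₂(0.28) = 0.5142
−0.10·log₂(0.10) = 0.3322
Sum ≈ 2.2042 → 2.204 bits.

2.204 bits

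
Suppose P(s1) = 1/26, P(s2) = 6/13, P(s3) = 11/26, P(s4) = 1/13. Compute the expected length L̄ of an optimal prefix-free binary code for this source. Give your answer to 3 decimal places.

Repeatedly combine the two least-probable nodes; the expected code length is the sum of the merged weights.
merge 1/26 + 1/13 → 3/26
merge 3/26 + 11/26 → 7/13
merge 6/13 + 7/13 → 1
L = 3/26 + 7/13 + 1 = 43/26 ≈ 1.654 bits/symbol.

1.654 bits/symbol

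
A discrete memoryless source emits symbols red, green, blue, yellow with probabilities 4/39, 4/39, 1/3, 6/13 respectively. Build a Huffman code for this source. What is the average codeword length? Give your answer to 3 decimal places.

Repeatedly combine the two least-probable nodes; the expected code length is the sum of the merged weights.
merge 4/39 + 4/39 → 8/39
merge 8/39 + 1/3 → 7/13
merge 6/13 + 7/13 → 1
L = 8/39 + 7/13 + 1 = 68/39 ≈ 1.744 bits/symbol.

1.744 bits/symbol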